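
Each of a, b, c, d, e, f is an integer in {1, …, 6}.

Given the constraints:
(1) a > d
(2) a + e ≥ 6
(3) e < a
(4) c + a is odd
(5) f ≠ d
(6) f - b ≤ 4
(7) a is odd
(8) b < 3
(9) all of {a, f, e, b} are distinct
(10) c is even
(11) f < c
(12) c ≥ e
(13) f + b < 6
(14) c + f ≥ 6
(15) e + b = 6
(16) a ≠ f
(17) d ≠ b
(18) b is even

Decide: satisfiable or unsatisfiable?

One satisfying assignment is a = 5, b = 2, c = 6, d = 4, e = 4, f = 3.
For the less obvious constraints — constraint 2: a + e = 9; constraint 6: f - b = 1; constraint 13: f + b = 5 — and the others hold by inspection.

Satisfiable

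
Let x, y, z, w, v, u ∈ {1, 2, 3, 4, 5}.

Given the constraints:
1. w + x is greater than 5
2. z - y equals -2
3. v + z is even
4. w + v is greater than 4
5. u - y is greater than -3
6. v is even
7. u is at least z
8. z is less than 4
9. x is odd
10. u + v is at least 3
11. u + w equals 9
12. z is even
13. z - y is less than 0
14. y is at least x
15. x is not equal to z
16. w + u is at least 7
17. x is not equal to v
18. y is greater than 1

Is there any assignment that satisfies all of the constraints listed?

Satisfiable

One satisfying assignment is x = 3, y = 4, z = 2, w = 5, v = 2, u = 4.
For the less obvious constraints — constraint 1: w + x = 8; constraint 2: z - y = -2; constraint 4: w + v = 7 — and the others hold by inspection.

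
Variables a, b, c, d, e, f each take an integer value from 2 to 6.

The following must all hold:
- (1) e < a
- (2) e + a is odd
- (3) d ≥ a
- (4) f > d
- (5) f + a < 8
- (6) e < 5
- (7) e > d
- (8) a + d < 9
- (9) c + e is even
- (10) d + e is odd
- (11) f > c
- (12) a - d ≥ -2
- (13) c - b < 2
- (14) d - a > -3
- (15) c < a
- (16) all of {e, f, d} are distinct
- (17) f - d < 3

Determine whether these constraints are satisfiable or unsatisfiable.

Unsatisfiable

Constraints 1, 3, and 7 give e < a, a ≤ d, d < e. Chaining: e < a ≤ d < e, which forces e < e — impossible.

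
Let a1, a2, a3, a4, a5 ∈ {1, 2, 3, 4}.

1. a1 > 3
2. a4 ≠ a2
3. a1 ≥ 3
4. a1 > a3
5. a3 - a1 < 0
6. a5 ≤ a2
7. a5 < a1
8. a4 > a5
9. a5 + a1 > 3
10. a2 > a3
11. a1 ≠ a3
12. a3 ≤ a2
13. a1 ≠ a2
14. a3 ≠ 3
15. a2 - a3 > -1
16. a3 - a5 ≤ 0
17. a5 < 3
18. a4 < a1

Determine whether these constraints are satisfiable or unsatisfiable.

Satisfiable

Take a1 = 4, a2 = 3, a3 = 1, a4 = 2, a5 = 1. Then constraint 5: a3 - a1 = -3; constraint 9: a5 + a1 = 5; constraint 15: a2 - a3 = 2, and every other listed constraint is also met.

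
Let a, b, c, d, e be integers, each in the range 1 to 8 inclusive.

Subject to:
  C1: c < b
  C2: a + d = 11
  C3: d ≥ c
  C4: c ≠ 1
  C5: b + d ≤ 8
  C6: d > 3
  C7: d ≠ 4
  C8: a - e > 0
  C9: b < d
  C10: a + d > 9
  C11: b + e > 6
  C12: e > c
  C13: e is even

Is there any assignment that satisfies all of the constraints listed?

Satisfiable

The assignment a = 6, b = 3, c = 2, d = 5, e = 4 works:
  constraint 2 holds since a + d = 11.
  constraint 5 holds since b + d = 8.
  constraint 8 holds since a - e = 2.
The rest check out directly.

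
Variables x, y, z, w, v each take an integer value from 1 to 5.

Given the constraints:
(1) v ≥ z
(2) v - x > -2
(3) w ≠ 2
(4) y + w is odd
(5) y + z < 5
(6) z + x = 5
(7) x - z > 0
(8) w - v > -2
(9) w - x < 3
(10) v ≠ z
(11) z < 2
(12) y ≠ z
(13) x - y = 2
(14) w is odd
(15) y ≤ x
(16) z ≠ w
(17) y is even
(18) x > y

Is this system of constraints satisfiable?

Satisfiable

One satisfying assignment is x = 4, y = 2, z = 1, w = 5, v = 5.
For the less obvious constraints — constraint 2: v - x = 1; constraint 5: y + z = 3 — and the others hold by inspection.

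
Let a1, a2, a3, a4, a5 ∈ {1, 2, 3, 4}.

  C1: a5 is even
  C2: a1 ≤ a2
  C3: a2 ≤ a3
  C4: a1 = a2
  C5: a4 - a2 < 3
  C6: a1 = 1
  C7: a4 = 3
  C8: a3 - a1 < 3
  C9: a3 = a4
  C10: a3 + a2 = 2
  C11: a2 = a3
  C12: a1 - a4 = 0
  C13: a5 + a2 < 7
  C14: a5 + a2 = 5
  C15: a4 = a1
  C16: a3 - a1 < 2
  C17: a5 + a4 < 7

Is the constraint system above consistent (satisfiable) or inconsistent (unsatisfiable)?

Unsatisfiable

Constraint 6 fixes a1 = 1 and constraint 7 fixes a4 = 3. Constraints 4, 9, and 11 give a1 = a2 = a3 = a4, so a1 = a4. But 1 ≠ 3 — contradiction.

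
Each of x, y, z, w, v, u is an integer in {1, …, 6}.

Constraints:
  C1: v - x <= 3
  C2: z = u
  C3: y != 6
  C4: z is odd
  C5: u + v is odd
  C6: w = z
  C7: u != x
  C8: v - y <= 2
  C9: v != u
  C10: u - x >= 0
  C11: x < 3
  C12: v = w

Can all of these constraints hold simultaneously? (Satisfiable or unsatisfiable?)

From constraints 2, 6, and 12, v = w = z = u, so v = u. But constraint 9 says v ≠ u. Contradiction.

Unsatisfiable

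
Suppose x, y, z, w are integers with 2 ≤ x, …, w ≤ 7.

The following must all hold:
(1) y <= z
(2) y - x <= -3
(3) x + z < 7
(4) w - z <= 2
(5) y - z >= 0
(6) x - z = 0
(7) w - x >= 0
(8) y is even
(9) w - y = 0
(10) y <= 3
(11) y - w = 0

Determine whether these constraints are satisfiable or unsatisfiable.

Constraints 2, 4, 5, and 7 give y − z ≥ 0, z − w ≥ -2, w − x ≥ 0, x − y ≥ 3.
Adding all 4 inequalities: the left sides telescope to 0, and the right sides sum to 0 + (-2) + 0 + 3 = 1. So 0 ≥ 1, which is false.

Unsatisfiable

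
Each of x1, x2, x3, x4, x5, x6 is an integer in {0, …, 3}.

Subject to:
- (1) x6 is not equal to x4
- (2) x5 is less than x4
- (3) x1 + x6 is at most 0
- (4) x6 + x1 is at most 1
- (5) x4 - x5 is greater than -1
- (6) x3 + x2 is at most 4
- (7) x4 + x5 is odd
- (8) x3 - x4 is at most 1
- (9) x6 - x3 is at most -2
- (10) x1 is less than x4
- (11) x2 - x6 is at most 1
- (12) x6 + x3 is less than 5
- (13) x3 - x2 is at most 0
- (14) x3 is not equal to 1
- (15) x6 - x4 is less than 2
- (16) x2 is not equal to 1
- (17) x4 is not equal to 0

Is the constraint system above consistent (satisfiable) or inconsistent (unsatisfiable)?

Constraints 9, 11, and 13 give x2 − x3 ≥ 0, x3 − x6 ≥ 2, x6 − x2 ≥ -1.
Adding all 3 inequalities: the left sides telescope to 0, and the right sides sum to 0 + 2 + (-1) = 1. So 0 ≥ 1, which is false.

Unsatisfiable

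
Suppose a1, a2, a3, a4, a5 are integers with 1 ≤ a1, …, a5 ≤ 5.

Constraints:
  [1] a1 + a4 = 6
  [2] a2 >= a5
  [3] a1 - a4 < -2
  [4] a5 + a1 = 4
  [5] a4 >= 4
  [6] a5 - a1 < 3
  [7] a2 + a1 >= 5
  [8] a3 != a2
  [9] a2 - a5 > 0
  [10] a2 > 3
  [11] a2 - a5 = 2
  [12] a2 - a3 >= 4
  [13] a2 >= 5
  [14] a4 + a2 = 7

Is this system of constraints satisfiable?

From constraint 5: a4 ≥ 4. From constraint 13: a2 ≥ 5. Hence a4 + a2 ≥ 9. But constraint 14 requires a4 + a2 = 7, and 7 < 9. Contradiction.

Unsatisfiable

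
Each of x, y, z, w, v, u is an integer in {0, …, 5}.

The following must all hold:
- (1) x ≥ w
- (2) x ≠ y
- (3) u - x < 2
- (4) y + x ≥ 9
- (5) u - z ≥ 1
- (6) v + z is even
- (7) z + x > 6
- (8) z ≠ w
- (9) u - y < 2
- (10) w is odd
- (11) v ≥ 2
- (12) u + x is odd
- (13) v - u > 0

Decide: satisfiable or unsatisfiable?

Setting (x, y, z, w, v, u) = (5, 4, 3, 5, 5, 4) satisfies everything: constraint 3: u - x = -1; constraint 4: y + x = 9; constraint 5: u - z = 1, and the others follow.

Satisfiable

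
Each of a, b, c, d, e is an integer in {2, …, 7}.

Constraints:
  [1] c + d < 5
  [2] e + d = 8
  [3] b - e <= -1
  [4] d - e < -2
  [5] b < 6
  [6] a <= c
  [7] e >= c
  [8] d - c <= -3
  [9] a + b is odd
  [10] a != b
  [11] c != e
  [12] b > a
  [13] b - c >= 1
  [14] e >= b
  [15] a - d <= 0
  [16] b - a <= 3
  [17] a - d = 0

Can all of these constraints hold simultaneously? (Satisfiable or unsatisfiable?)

Unsatisfiable

Constraints 8, 13, 15, and 16 give b − c ≥ 1, c − d ≥ 3, d − a ≥ 0, a − b ≥ -3.
Adding all 4 inequalities: the left sides telescope to 0, and the right sides sum to 1 + 3 + 0 + (-3) = 1. So 0 ≥ 1, which is false.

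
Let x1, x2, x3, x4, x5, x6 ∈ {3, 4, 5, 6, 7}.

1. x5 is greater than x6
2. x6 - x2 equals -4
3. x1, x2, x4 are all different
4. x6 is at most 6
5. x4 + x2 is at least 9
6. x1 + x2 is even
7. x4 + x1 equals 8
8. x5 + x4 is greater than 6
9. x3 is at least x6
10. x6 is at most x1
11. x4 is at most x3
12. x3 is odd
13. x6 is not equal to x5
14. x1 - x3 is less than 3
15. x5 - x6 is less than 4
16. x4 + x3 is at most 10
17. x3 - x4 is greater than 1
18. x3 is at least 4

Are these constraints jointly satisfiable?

Take x1 = 5, x2 = 7, x3 = 5, x4 = 3, x5 = 5, x6 = 3. Then constraint 2: x6 - x2 = -4; constraint 5: x4 + x2 = 10, and every other listed constraint is also met.

Satisfiable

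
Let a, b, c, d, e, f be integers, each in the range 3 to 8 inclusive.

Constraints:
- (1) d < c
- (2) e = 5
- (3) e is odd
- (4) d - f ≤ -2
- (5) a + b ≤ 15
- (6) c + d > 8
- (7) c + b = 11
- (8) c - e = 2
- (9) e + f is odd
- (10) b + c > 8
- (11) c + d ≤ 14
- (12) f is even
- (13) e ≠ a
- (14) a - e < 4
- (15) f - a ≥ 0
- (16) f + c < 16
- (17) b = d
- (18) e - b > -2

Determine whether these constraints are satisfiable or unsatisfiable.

Satisfiable

Try a = 8, b = 4, c = 7, d = 4, e = 5, f = 8.
Check constraint 4: d - f = -4; constraint 5: a + b = 12. The remaining constraints are straightforward to verify.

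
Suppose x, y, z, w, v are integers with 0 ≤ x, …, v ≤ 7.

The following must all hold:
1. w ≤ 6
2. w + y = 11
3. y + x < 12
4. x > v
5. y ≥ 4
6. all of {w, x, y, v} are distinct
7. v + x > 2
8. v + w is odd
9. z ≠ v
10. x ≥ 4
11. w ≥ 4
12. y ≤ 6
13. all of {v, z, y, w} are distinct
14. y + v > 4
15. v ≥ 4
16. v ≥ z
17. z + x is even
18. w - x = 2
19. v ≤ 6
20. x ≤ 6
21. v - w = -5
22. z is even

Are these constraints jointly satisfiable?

Unsatisfiable

Constraints 1, 5, 10, 11, 12, 15, 19, and 20 confine each of w, x, y, v to the 3 values {4, …, 6}.
Constraint 6 requires all 4 of them to be distinct, but only 3 values are available — impossible by the pigeonhole principle.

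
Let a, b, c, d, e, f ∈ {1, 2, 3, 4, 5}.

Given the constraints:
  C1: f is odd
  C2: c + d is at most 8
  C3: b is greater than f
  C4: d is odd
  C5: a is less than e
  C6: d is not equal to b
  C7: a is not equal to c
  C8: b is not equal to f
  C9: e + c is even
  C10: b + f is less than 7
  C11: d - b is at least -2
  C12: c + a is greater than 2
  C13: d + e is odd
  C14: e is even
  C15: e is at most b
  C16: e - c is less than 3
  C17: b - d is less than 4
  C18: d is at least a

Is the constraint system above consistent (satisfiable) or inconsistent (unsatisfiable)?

Satisfiable

Setting (a, b, c, d, e, f) = (3, 4, 2, 3, 4, 1) satisfies everything: constraint 2: c + d = 5; constraint 10: b + f = 5, and the others follow.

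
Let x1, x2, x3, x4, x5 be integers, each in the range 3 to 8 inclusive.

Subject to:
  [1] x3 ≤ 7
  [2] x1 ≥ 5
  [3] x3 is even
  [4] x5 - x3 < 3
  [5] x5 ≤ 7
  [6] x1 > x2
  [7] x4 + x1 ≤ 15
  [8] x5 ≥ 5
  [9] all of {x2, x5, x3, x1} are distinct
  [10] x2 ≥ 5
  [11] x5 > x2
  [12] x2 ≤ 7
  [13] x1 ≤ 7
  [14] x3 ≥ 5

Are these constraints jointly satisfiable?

Constraints 1, 2, 5, 8, 10, 12, 13, and 14 confine each of x2, x5, x3, x1 to the 3 values {5, …, 7}.
Constraint 9 requires all 4 of them to be distinct, but only 3 values are available — impossible by the pigeonhole principle.

Unsatisfiable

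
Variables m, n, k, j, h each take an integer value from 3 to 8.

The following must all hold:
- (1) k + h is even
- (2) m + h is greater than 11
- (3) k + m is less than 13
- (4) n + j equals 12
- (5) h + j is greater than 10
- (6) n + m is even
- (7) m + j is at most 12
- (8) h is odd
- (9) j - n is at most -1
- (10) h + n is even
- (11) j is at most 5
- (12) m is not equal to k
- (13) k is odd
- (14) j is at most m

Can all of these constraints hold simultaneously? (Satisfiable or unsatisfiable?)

Setting (m, n, k, j, h) = (5, 7, 7, 5, 7) satisfies everything: constraint 2: m + h = 12; constraint 3: k + m = 12, and the others follow.

Satisfiable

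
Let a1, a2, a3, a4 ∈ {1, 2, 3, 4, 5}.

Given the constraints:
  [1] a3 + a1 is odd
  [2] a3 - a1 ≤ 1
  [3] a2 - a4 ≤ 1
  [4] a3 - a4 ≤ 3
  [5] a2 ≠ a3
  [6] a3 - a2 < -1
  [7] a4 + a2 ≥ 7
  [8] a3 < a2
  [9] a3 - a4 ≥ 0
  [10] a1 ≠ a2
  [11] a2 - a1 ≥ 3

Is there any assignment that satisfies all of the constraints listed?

Unsatisfiable

Constraints 2, 3, 9, and 11 give a1 − a3 ≥ -1, a3 − a4 ≥ 0, a4 − a2 ≥ -1, a2 − a1 ≥ 3.
Adding all 4 inequalities: the left sides telescope to 0, and the right sides sum to (-1) + 0 + (-1) + 3 = 1. So 0 ≥ 1, which is false.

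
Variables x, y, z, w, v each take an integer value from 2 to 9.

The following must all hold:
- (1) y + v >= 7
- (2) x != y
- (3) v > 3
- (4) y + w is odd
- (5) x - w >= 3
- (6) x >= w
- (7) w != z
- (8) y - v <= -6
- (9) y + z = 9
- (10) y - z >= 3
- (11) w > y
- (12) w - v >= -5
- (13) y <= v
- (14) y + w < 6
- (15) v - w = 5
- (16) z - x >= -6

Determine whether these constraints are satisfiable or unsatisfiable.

Unsatisfiable

Constraints 5, 8, 10, 12, and 16 give y − z ≥ 3, z − x ≥ -6, x − w ≥ 3, w − v ≥ -5, v − y ≥ 6.
Adding all 5 inequalities: the left sides telescope to 0, and the right sides sum to 3 + (-6) + 3 + (-5) + 6 = 1. So 0 ≥ 1, which is false.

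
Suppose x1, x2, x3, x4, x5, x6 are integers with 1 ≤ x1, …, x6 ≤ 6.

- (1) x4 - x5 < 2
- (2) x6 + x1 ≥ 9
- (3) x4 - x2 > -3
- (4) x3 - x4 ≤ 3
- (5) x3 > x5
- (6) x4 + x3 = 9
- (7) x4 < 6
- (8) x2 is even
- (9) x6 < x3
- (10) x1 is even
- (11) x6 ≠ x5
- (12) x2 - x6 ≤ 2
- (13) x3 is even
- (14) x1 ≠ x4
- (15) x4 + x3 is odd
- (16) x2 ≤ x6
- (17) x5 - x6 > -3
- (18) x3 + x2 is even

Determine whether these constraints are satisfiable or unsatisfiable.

One satisfying assignment is x1 = 6, x2 = 4, x3 = 6, x4 = 3, x5 = 2, x6 = 4.
For the less obvious constraints — constraint 1: x4 - x5 = 1; constraint 2: x6 + x1 = 10 — and the others hold by inspection.

Satisfiable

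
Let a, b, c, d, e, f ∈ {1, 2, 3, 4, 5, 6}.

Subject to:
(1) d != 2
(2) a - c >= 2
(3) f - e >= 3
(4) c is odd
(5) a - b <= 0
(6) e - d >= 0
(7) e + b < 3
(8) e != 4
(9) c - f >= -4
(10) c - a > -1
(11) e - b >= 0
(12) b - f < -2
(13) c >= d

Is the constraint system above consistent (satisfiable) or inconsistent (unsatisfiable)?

Constraints 2, 3, 5, 9, and 11 give e − b ≥ 0, b − a ≥ 0, a − c ≥ 2, c − f ≥ -4, f − e ≥ 3.
Adding all 5 inequalities: the left sides telescope to 0, and the right sides sum to 0 + 0 + 2 + (-4) + 3 = 1. So 0 ≥ 1, which is false.

Unsatisfiable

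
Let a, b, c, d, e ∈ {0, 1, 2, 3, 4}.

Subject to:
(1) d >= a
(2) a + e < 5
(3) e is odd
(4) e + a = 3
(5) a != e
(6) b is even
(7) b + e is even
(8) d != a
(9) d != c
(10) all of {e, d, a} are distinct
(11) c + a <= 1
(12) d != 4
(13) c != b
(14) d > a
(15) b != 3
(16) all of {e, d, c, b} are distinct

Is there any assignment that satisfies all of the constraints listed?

Constraint 6 makes b even and constraint 3 makes e odd, so b + e must be odd. Constraint 7 says b + e is even — contradiction.

Unsatisfiable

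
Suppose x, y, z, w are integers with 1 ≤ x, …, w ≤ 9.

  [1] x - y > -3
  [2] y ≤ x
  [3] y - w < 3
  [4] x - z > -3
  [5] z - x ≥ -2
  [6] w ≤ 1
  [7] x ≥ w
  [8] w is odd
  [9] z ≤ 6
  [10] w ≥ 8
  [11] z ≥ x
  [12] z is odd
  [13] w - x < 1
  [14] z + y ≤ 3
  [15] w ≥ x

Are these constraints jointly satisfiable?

Unsatisfiable

From constraints 7 and 10: x ≥ w and w ≥ 8, so x ≥ 8. From constraints 9 and 11: x ≤ z and z ≤ 6, so x ≤ 6. But 6 < 8, so no value of x works.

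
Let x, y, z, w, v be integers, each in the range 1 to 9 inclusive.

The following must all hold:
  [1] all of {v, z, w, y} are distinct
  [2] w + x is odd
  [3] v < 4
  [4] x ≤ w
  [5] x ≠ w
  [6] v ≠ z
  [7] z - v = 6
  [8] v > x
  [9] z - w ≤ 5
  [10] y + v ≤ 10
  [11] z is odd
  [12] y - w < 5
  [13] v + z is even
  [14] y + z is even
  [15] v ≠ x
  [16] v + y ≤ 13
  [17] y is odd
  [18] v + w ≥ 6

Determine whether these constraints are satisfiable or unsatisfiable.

Satisfiable

Setting (x, y, z, w, v) = (1, 7, 9, 4, 3) satisfies everything: constraint 7: z - v = 6; constraint 9: z - w = 5, and the others follow.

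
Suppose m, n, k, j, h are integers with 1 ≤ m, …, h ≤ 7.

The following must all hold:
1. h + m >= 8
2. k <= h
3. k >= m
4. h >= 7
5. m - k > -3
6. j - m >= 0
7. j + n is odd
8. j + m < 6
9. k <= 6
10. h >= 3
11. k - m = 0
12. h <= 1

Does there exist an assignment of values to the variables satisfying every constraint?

Unsatisfiable

From constraint 12: h ≤ 1. From constraints 3 and 9: m ≤ k ≤ 6. Hence h + m ≤ 7. But constraint 1 requires h + m ≥ 8, and 8 > 7. Contradiction.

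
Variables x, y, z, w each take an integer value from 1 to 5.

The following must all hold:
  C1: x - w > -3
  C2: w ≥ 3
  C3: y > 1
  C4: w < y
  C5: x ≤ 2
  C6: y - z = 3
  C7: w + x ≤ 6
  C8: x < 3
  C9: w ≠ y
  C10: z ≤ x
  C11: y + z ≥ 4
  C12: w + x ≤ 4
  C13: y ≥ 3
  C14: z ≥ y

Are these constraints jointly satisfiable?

Unsatisfiable

From constraints 13 and 14: z ≥ y and y ≥ 3, so z ≥ 3. From constraints 5 and 10: z ≤ x and x ≤ 2, so z ≤ 2. But 2 < 3, so no value of z works.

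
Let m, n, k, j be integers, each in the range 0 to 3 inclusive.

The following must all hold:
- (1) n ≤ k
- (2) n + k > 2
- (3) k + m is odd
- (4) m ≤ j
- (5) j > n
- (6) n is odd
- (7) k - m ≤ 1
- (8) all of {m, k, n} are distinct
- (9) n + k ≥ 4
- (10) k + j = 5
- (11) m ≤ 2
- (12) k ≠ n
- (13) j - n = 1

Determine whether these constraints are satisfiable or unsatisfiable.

Satisfiable

Try m = 2, n = 1, k = 3, j = 2.
Check constraint 2: n + k = 4; constraint 7: k - m = 1; constraint 9: n + k = 4. The remaining constraints are straightforward to verify.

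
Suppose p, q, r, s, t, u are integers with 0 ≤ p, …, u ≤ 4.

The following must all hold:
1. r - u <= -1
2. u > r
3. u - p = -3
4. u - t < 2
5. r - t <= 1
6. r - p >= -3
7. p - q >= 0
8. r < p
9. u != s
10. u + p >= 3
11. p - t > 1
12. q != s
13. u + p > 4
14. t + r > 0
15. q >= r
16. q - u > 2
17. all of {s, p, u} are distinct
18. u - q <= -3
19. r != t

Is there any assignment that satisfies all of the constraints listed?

Constraints 1, 6, 7, and 18 give q − u ≥ 3, u − r ≥ 1, r − p ≥ -3, p − q ≥ 0.
Adding all 4 inequalities: the left sides telescope to 0, and the right sides sum to 3 + 1 + (-3) + 0 = 1. So 0 ≥ 1, which is false.

Unsatisfiable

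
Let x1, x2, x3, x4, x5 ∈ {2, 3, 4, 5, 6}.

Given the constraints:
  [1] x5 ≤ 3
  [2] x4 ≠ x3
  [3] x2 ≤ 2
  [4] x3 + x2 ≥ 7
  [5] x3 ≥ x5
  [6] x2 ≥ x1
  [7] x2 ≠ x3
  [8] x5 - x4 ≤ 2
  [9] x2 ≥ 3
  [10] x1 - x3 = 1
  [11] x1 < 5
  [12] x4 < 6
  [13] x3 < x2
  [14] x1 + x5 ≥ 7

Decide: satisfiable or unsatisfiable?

Unsatisfiable

From constraints 3 and 6: x1 ≤ x2 ≤ 2. From constraint 1: x5 ≤ 3. Hence x1 + x5 ≤ 5. But constraint 14 requires x1 + x5 ≥ 7, and 7 > 5. Contradiction.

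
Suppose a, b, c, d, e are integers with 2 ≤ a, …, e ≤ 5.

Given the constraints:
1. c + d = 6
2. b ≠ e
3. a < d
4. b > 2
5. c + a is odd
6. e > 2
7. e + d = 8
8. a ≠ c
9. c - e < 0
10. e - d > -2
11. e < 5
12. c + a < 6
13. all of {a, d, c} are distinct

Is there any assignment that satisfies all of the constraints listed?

Satisfiable

Try a = 3, b = 5, c = 2, d = 4, e = 4.
Check constraint 1: c + d = 6; constraint 7: e + d = 8. The remaining constraints are straightforward to verify.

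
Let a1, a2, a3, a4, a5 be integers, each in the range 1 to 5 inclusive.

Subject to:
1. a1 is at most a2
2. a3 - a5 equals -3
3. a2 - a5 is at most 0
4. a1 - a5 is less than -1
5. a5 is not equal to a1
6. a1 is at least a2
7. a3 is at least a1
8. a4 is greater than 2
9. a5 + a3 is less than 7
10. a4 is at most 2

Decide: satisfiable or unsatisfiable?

From constraint 8: a4 ≥ 3. From constraint 10: a4 ≤ 2. But 2 < 3, so no value of a4 works.

Unsatisfiable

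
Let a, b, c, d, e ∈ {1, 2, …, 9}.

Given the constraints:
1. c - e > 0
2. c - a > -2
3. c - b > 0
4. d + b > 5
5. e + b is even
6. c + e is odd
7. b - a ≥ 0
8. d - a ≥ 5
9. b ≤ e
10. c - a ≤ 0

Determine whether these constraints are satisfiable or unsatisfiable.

Constraints 1, 7, 9, and 10 give a ≤ b, b ≤ e, e < c, c ≤ a. Chaining: a ≤ b ≤ e < c ≤ a, which forces a < a — impossible.

Unsatisfiable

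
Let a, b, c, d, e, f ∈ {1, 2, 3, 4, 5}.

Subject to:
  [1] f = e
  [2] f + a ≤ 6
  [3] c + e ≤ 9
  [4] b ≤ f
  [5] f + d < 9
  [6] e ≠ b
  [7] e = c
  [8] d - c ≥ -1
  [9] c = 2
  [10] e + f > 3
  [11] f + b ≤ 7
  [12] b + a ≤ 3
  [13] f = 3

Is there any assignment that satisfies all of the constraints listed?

Unsatisfiable

Constraint 13 fixes f = 3 and constraint 9 fixes c = 2. Constraints 1 and 7 give f = e = c, so f = c. But 3 ≠ 2 — contradiction.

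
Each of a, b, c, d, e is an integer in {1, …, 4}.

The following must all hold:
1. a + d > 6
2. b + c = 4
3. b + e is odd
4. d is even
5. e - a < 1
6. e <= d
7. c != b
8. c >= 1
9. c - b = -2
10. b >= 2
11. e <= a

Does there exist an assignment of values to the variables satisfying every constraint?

Satisfiable

One satisfying assignment is a = 3, b = 3, c = 1, d = 4, e = 2.
For the less obvious constraints — constraint 1: a + d = 7; constraint 2: b + c = 4; constraint 5: e - a = -1 — and the others hold by inspection.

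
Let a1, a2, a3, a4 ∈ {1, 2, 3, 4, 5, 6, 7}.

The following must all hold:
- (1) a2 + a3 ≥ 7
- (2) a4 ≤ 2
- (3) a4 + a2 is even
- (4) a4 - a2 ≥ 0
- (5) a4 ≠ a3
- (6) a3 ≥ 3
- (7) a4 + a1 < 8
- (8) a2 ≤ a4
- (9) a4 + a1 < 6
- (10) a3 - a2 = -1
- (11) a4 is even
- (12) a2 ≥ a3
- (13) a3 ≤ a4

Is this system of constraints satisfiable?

Unsatisfiable

From constraints 6 and 12: a2 ≥ a3 and a3 ≥ 3, so a2 ≥ 3. From constraints 2 and 8: a2 ≤ a4 and a4 ≤ 2, so a2 ≤ 2. But 2 < 3, so no value of a2 works.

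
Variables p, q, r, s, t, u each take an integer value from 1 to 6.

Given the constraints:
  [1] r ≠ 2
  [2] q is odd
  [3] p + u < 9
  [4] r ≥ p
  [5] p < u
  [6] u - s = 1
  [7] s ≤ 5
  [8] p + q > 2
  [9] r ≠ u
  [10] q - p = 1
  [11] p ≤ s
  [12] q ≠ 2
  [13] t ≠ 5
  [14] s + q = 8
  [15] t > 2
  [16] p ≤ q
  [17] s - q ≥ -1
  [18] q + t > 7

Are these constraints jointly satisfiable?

Setting (p, q, r, s, t, u) = (2, 3, 5, 5, 6, 6) satisfies everything: constraint 3: p + u = 8; constraint 6: u - s = 1; constraint 8: p + q = 5, and the others follow.

Satisfiable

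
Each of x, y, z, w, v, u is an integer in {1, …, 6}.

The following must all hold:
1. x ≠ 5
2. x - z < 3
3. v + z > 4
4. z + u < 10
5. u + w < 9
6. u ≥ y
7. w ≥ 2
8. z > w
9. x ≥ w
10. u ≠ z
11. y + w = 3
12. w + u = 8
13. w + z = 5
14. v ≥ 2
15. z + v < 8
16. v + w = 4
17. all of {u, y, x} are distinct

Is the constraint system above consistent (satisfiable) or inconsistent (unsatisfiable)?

The assignment x = 3, y = 1, z = 3, w = 2, v = 2, u = 6 works:
  constraint 2 holds since x - z = 0.
  constraint 3 holds since v + z = 5.
  constraint 4 holds since z + u = 9.
The rest check out directly.

Satisfiable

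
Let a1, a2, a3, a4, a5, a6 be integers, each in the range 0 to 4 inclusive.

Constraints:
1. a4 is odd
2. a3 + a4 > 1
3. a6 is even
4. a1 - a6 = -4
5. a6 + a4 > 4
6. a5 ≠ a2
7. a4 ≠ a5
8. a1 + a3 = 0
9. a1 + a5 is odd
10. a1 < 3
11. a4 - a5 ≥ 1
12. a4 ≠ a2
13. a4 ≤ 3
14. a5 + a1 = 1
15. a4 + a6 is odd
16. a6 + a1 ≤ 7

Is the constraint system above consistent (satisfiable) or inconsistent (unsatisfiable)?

Satisfiable

Take a1 = 0, a2 = 0, a3 = 0, a4 = 3, a5 = 1, a6 = 4. Then constraint 2: a3 + a4 = 3; constraint 4: a1 - a6 = -4, and every other listed constraint is also met.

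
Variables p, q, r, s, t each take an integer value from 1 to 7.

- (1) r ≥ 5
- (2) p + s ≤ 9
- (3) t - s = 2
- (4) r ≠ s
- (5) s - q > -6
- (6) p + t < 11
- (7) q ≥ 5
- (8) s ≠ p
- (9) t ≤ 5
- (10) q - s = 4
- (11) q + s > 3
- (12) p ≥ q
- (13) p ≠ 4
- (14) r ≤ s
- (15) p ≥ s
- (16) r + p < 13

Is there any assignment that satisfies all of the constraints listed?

Unsatisfiable

From constraints 7 and 12: p ≥ q ≥ 5. From constraints 1 and 14: s ≥ r ≥ 5. Hence p + s ≥ 10. But constraint 2 requires p + s ≤ 9, and 9 < 10. Contradiction.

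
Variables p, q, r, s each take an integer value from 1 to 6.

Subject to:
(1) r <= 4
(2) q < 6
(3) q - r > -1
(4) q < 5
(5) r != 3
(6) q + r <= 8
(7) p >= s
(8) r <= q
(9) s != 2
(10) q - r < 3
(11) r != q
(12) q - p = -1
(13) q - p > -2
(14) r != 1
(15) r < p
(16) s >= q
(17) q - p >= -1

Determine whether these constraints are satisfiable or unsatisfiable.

One satisfying assignment is p = 5, q = 4, r = 2, s = 4.
For the less obvious constraints — constraint 3: q - r = 2; constraint 6: q + r = 6 — and the others hold by inspection.

Satisfiable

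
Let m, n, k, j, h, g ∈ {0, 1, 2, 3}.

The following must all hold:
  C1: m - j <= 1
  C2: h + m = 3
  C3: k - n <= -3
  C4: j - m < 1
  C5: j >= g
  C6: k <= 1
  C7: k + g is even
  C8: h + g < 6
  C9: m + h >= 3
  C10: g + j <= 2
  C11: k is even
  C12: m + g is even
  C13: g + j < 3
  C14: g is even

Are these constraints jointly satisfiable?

Satisfiable

The assignment m = 0, n = 3, k = 0, j = 0, h = 3, g = 0 works:
  constraint 1 holds since m - j = 0.
  constraint 2 holds since h + m = 3.
  constraint 3 holds since k - n = -3.
The rest check out directly.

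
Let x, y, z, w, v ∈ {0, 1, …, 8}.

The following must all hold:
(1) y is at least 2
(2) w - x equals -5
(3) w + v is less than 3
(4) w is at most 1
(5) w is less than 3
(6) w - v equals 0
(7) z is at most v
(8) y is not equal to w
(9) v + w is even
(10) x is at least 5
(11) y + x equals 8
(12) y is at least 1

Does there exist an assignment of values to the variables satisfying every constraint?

Satisfiable

Take x = 6, y = 2, z = 1, w = 1, v = 1. Then constraint 2: w - x = -5; constraint 3: w + v = 2; constraint 6: w - v = 0, and every other listed constraint is also met.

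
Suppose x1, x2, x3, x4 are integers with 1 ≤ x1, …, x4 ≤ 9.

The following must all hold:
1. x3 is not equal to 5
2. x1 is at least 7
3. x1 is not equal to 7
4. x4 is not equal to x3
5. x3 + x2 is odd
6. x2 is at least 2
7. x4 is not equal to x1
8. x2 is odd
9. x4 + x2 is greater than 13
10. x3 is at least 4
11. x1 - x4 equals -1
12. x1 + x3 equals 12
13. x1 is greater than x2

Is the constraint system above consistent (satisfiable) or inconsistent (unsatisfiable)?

Satisfiable

Setting (x1, x2, x3, x4) = (8, 5, 4, 9) satisfies everything: constraint 9: x4 + x2 = 14; constraint 11: x1 - x4 = -1, and the others follow.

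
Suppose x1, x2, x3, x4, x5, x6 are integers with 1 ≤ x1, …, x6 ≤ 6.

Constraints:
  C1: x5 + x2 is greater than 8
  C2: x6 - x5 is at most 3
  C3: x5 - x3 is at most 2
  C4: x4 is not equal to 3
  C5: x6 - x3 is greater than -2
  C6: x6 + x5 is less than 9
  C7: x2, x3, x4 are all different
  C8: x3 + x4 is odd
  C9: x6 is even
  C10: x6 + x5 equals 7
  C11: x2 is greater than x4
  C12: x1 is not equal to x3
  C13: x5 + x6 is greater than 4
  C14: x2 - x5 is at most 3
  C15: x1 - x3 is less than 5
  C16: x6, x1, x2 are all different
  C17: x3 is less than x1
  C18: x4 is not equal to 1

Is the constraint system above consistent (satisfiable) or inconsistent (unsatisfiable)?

One satisfying assignment is x1 = 5, x2 = 6, x3 = 3, x4 = 4, x5 = 3, x6 = 4.
For the less obvious constraints — constraint 1: x5 + x2 = 9; constraint 2: x6 - x5 = 1 — and the others hold by inspection.

Satisfiable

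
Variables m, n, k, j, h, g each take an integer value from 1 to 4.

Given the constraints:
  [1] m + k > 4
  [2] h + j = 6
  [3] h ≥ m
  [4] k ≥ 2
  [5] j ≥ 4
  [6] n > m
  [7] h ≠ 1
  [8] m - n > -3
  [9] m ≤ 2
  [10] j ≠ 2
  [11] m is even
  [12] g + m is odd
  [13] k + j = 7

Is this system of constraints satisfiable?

Satisfiable

Take m = 2, n = 4, k = 3, j = 4, h = 2, g = 1. Then constraint 1: m + k = 5; constraint 2: h + j = 6; constraint 8: m - n = -2, and every other listed constraint is also met.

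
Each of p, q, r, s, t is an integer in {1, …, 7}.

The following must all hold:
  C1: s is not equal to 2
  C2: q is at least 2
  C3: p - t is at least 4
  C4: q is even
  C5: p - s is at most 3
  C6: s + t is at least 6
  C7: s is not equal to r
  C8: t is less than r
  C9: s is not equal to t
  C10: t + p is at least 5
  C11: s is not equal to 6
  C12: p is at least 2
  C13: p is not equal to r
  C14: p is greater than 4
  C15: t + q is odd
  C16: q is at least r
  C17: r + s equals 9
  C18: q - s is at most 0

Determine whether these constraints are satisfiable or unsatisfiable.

The assignment p = 7, q = 4, r = 2, s = 7, t = 1 works:
  constraint 3 holds since p - t = 6.
  constraint 5 holds since p - s = 0.
The rest check out directly.

Satisfiable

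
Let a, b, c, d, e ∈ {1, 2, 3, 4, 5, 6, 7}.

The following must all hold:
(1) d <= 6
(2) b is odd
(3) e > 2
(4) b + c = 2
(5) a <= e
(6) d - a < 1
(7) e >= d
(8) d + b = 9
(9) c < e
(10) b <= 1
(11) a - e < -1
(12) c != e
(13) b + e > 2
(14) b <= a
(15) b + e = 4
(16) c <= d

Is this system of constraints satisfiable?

Unsatisfiable

From constraint 1: d ≤ 6. From constraint 10: b ≤ 1. Hence d + b ≤ 7. But constraint 8 requires d + b = 9, and 9 > 7. Contradiction.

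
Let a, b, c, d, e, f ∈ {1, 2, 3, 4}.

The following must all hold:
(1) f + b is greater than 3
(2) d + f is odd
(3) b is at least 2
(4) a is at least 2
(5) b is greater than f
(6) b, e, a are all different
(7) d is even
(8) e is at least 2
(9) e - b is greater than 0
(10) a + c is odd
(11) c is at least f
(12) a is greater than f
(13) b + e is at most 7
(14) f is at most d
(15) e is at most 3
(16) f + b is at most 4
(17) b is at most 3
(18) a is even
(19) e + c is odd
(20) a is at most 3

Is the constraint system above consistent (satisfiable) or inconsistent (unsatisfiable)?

Unsatisfiable

Constraints 3, 4, 8, 15, 17, and 20 confine each of b, e, a to the 2 values {2, 3}.
Constraint 6 requires all 3 of them to be distinct, but only 2 values are available — impossible by the pigeonhole principle.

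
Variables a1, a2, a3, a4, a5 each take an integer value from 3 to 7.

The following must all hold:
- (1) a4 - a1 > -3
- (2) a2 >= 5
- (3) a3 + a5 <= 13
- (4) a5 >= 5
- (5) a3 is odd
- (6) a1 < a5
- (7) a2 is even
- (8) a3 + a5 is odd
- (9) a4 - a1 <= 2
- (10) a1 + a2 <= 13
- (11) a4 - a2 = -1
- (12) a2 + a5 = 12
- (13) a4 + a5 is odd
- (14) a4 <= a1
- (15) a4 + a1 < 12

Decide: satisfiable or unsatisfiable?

Satisfiable

Take a1 = 5, a2 = 6, a3 = 5, a4 = 5, a5 = 6. Then constraint 1: a4 - a1 = 0; constraint 3: a3 + a5 = 11, and every other listed constraint is also met.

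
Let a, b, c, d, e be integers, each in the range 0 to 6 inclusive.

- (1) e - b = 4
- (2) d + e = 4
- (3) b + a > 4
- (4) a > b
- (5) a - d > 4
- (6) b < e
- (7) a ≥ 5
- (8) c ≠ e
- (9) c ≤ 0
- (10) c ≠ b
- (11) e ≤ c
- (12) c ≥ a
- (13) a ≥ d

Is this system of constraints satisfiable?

From constraint 7: a ≥ 5. From constraints 9 and 12: a ≤ c and c ≤ 0, so a ≤ 0. But 0 < 5, so no value of a works.

Unsatisfiable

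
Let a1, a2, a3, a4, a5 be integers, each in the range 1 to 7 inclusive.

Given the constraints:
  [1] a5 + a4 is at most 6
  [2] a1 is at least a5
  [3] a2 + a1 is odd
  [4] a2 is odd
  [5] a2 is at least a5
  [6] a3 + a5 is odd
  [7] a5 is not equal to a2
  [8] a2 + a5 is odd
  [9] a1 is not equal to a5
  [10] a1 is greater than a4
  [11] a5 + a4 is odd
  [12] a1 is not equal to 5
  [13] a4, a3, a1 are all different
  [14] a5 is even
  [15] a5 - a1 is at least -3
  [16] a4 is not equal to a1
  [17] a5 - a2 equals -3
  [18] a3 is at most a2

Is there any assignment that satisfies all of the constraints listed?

Satisfiable

One satisfying assignment is a1 = 6, a2 = 7, a3 = 7, a4 = 1, a5 = 4.
For the less obvious constraints — constraint 1: a5 + a4 = 5; constraint 15: a5 - a1 = -2; constraint 17: a5 - a2 = -3 — and the others hold by inspection.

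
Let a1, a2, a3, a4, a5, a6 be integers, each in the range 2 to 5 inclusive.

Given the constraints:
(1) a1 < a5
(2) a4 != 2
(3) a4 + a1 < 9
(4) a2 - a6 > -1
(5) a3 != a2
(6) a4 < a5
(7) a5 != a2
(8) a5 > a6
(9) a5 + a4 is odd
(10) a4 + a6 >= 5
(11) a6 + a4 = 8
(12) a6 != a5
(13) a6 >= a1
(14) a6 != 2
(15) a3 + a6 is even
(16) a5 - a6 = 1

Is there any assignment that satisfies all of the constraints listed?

One satisfying assignment is a1 = 2, a2 = 4, a3 = 2, a4 = 4, a5 = 5, a6 = 4.
For the less obvious constraints — constraint 3: a4 + a1 = 6; constraint 4: a2 - a6 = 0 — and the others hold by inspection.

Satisfiable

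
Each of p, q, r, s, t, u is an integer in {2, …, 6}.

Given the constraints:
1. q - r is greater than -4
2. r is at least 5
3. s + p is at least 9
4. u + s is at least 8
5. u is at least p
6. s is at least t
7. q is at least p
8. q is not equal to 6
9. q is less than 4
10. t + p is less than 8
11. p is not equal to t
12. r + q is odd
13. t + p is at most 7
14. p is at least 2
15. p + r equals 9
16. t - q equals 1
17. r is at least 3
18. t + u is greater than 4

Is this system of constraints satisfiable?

Satisfiable

The assignment p = 3, q = 3, r = 6, s = 6, t = 4, u = 3 works:
  constraint 1 holds since q - r = -3.
  constraint 3 holds since s + p = 9.
  constraint 4 holds since u + s = 9.
The rest check out directly.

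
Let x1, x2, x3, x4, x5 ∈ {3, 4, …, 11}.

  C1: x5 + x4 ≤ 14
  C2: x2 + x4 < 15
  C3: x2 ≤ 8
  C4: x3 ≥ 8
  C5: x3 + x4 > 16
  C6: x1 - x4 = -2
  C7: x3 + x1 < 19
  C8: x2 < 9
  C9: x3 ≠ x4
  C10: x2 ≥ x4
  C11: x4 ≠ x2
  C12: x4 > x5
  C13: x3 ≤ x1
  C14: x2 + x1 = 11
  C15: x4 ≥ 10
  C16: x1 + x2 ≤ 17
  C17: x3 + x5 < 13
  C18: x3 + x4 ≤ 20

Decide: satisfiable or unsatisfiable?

Unsatisfiable

From constraints 4 and 13: x1 ≥ x3 ≥ 8. From constraints 10 and 15: x2 ≥ x4 ≥ 10. Hence x1 + x2 ≥ 18. But constraint 16 requires x1 + x2 ≤ 17, and 17 < 18. Contradiction.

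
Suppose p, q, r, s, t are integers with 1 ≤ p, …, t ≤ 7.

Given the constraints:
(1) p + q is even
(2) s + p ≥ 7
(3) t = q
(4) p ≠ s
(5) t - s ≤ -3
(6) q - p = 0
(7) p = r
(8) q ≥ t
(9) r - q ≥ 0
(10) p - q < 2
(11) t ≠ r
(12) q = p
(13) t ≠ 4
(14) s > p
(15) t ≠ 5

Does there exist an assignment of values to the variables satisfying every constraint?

From constraints 3, 7, and 12, t = q = p = r, so t = r. But constraint 11 says t ≠ r. Contradiction.

Unsatisfiable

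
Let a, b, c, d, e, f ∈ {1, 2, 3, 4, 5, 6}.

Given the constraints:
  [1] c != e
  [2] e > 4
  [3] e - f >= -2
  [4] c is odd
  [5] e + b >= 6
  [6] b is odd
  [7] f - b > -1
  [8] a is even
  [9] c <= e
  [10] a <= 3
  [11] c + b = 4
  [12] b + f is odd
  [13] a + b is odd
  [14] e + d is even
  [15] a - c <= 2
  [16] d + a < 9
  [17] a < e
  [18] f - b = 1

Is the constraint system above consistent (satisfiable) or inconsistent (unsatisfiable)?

The assignment a = 2, b = 3, c = 1, d = 5, e = 5, f = 4 works:
  constraint 3 holds since e - f = 1.
  constraint 5 holds since e + b = 8.
  constraint 7 holds since f - b = 1.
The rest check out directly.

Satisfiable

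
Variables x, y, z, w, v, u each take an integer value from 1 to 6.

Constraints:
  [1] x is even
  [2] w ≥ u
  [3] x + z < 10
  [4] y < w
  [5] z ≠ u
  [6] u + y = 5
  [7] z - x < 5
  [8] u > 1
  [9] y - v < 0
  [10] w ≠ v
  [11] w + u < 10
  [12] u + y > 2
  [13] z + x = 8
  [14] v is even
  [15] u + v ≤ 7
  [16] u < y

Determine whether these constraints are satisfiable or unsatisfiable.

Satisfiable

The assignment x = 2, y = 3, z = 6, w = 6, v = 4, u = 2 works:
  constraint 3 holds since x + z = 8.
  constraint 6 holds since u + y = 5.
  constraint 7 holds since z - x = 4.
The rest check out directly.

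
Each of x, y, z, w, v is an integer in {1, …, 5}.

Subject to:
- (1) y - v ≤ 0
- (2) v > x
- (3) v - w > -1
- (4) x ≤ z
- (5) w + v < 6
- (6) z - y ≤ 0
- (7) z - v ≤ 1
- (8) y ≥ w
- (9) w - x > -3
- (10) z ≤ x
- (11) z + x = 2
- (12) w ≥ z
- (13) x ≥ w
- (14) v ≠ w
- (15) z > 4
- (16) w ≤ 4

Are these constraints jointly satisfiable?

Unsatisfiable

From constraint 15: z ≥ 5. From constraints 12 and 16: z ≤ w and w ≤ 4, so z ≤ 4. But 4 < 5, so no value of z works.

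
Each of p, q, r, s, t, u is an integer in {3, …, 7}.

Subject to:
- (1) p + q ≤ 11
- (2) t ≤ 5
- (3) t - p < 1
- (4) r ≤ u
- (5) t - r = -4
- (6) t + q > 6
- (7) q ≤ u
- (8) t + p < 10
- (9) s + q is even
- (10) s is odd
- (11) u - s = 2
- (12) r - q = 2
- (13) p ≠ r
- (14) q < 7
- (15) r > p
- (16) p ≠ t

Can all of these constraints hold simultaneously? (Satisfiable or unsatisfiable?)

The assignment p = 4, q = 5, r = 7, s = 5, t = 3, u = 7 works:
  constraint 1 holds since p + q = 9.
  constraint 3 holds since t - p = -1.
The rest check out directly.

Satisfiable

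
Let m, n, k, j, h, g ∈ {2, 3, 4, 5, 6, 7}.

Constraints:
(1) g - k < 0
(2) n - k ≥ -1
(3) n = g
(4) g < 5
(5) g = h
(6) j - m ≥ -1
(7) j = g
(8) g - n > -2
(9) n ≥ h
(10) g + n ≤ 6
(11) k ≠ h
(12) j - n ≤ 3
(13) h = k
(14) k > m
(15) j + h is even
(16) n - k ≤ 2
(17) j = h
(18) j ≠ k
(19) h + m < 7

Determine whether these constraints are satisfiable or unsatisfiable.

Unsatisfiable

From constraints 5, 7, and 13, j = g = h = k, so j = k. But constraint 18 says j ≠ k. Contradiction.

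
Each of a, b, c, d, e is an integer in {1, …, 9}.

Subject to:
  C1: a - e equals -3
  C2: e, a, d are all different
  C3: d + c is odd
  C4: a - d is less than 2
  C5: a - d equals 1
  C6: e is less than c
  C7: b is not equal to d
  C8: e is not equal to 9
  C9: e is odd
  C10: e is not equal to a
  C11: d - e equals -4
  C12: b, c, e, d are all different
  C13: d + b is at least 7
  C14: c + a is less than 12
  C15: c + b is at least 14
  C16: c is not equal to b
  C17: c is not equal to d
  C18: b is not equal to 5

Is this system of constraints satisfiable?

One satisfying assignment is a = 2, b = 9, c = 8, d = 1, e = 5.
For the less obvious constraints — constraint 1: a - e = -3; constraint 4: a - d = 1 — and the others hold by inspection.

Satisfiable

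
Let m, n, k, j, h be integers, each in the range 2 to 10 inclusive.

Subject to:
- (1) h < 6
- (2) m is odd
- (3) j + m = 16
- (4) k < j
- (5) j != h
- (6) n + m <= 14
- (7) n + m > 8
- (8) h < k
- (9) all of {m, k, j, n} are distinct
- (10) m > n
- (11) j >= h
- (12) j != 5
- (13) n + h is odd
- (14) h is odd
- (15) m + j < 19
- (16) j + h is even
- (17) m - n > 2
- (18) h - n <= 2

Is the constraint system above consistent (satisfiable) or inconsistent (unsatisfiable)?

The assignment m = 7, n = 4, k = 6, j = 9, h = 3 works:
  constraint 3 holds since j + m = 16.
  constraint 6 holds since n + m = 11.
The rest check out directly.

Satisfiable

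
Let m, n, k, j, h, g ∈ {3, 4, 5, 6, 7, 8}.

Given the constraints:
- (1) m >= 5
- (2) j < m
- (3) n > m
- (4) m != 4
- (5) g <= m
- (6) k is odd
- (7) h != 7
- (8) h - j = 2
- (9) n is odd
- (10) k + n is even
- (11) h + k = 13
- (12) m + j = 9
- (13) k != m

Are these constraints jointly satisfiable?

Take m = 5, n = 7, k = 7, j = 4, h = 6, g = 4. Then constraint 8: h - j = 2; constraint 11: h + k = 13; constraint 12: m + j = 9, and every other listed constraint is also met.

Satisfiable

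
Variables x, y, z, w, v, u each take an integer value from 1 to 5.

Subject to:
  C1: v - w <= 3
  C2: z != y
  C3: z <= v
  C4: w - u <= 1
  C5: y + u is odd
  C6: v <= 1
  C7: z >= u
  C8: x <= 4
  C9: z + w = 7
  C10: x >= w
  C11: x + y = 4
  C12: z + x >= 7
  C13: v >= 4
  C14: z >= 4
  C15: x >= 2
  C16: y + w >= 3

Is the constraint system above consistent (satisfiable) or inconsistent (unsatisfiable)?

Unsatisfiable

From constraints 3 and 6: z ≤ v ≤ 1. From constraints 8 and 10: w ≤ x ≤ 4. Hence z + w ≤ 5. But constraint 9 requires z + w = 7, and 7 > 5. Contradiction.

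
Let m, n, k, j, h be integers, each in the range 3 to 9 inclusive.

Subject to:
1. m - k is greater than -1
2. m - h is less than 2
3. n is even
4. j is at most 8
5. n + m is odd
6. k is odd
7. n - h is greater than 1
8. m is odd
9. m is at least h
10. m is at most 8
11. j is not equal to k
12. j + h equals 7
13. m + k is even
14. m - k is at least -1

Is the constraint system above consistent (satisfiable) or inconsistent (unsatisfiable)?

Satisfiable

One satisfying assignment is m = 5, n = 6, k = 5, j = 3, h = 4.
For the less obvious constraints — constraint 1: m - k = 0; constraint 2: m - h = 1; constraint 7: n - h = 2 — and the others hold by inspection.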